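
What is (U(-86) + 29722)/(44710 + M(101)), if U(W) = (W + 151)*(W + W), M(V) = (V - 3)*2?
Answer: 9271/22453 ≈ 0.41291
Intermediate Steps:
M(V) = -6 + 2*V (M(V) = (-3 + V)*2 = -6 + 2*V)
U(W) = 2*W*(151 + W) (U(W) = (151 + W)*(2*W) = 2*W*(151 + W))
(U(-86) + 29722)/(44710 + M(101)) = (2*(-86)*(151 - 86) + 29722)/(44710 + (-6 + 2*101)) = (2*(-86)*65 + 29722)/(44710 + (-6 + 202)) = (-11180 + 29722)/(44710 + 196) = 18542/44906 = 18542*(1/44906) = 9271/22453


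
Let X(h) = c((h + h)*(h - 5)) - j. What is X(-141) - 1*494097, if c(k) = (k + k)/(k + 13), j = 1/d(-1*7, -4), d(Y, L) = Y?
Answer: -142445077022/288295 ≈ -4.9410e+5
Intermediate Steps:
j = -⅐ (j = 1/(-1*7) = 1/(-7) = -⅐ ≈ -0.14286)
c(k) = 2*k/(13 + k) (c(k) = (2*k)/(13 + k) = 2*k/(13 + k))
X(h) = ⅐ + 4*h*(-5 + h)/(13 + 2*h*(-5 + h)) (X(h) = 2*((h + h)*(h - 5))/(13 + (h + h)*(h - 5)) - 1*(-⅐) = 2*((2*h)*(-5 + h))/(13 + (2*h)*(-5 + h)) + ⅐ = 2*(2*h*(-5 + h))/(13 + 2*h*(-5 + h)) + ⅐ = 4*h*(-5 + h)/(13 + 2*h*(-5 + h)) + ⅐ = ⅐ + 4*h*(-5 + h)/(13 + 2*h*(-5 + h)))
X(-141) - 1*494097 = (13 + 30*(-141)*(-5 - 141))/(7*(13 + 2*(-141)*(-5 - 141))) - 1*494097 = (13 + 30*(-141)*(-146))/(7*(13 + 2*(-141)*(-146))) - 494097 = (13 + 617580)/(7*(13 + 41172)) - 494097 = (⅐)*617593/41185 - 494097 = (⅐)*(1/41185)*617593 - 494097 = 617593/288295 - 494097 = -142445077022/288295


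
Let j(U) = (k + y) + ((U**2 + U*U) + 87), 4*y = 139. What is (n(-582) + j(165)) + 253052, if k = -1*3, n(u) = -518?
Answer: 1228411/4 ≈ 3.0710e+5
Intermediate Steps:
k = -3
y = 139/4 (y = (1/4)*139 = 139/4 ≈ 34.750)
j(U) = 475/4 + 2*U**2 (j(U) = (-3 + 139/4) + ((U**2 + U*U) + 87) = 127/4 + ((U**2 + U**2) + 87) = 127/4 + (2*U**2 + 87) = 127/4 + (87 + 2*U**2) = 475/4 + 2*U**2)
(n(-582) + j(165)) + 253052 = (-518 + (475/4 + 2*165**2)) + 253052 = (-518 + (475/4 + 2*27225)) + 253052 = (-518 + (475/4 + 54450)) + 253052 = (-518 + 218275/4) + 253052 = 216203/4 + 253052 = 1228411/4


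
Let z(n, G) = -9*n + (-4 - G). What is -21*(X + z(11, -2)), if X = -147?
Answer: 5208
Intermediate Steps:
z(n, G) = -4 - G - 9*n
-21*(X + z(11, -2)) = -21*(-147 + (-4 - 1*(-2) - 9*11)) = -21*(-147 + (-4 + 2 - 99)) = -21*(-147 - 101) = -21*(-248) = 5208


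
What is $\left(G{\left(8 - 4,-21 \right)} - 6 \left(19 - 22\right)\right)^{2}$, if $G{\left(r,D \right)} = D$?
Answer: $9$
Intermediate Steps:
$\left(G{\left(8 - 4,-21 \right)} - 6 \left(19 - 22\right)\right)^{2} = \left(-21 - 6 \left(19 - 22\right)\right)^{2} = \left(-21 - -18\right)^{2} = \left(-21 + 18\right)^{2} = \left(-3\right)^{2} = 9$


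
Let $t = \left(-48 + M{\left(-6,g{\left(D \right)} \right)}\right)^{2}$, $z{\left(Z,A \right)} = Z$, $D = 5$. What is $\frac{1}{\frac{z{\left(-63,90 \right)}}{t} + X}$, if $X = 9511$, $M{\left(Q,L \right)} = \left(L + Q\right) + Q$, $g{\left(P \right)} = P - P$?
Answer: $\frac{400}{3804393} \approx 0.00010514$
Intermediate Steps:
$g{\left(P \right)} = 0$
$M{\left(Q,L \right)} = L + 2 Q$
$t = 3600$ ($t = \left(-48 + \left(0 + 2 \left(-6\right)\right)\right)^{2} = \left(-48 + \left(0 - 12\right)\right)^{2} = \left(-48 - 12\right)^{2} = \left(-60\right)^{2} = 3600$)
$\frac{1}{\frac{z{\left(-63,90 \right)}}{t} + X} = \frac{1}{- \frac{63}{3600} + 9511} = \frac{1}{\left(-63\right) \frac{1}{3600} + 9511} = \frac{1}{- \frac{7}{400} + 9511} = \frac{1}{\frac{3804393}{400}} = \frac{400}{3804393}$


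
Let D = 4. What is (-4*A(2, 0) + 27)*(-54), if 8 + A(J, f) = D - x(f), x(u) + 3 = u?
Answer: -1674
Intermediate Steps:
x(u) = -3 + u
A(J, f) = -1 - f (A(J, f) = -8 + (4 - (-3 + f)) = -8 + (4 + (3 - f)) = -8 + (7 - f) = -1 - f)
(-4*A(2, 0) + 27)*(-54) = (-4*(-1 - 1*0) + 27)*(-54) = (-4*(-1 + 0) + 27)*(-54) = (-4*(-1) + 27)*(-54) = (4 + 27)*(-54) = 31*(-54) = -1674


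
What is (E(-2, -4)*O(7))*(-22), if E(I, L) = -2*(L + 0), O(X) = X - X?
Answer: 0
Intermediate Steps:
O(X) = 0
E(I, L) = -2*L
(E(-2, -4)*O(7))*(-22) = (-2*(-4)*0)*(-22) = (8*0)*(-22) = 0*(-22) = 0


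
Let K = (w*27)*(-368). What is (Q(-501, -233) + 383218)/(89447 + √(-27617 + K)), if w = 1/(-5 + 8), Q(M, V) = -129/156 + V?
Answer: 1781352837119/416041430376 - 19915177*I*√30929/416041430376 ≈ 4.2817 - 0.0084184*I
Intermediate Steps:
Q(M, V) = -43/52 + V (Q(M, V) = -129*1/156 + V = -43/52 + V)
w = ⅓ (w = 1/3 = ⅓ ≈ 0.33333)
K = -3312 (K = ((⅓)*27)*(-368) = 9*(-368) = -3312)
(Q(-501, -233) + 383218)/(89447 + √(-27617 + K)) = ((-43/52 - 233) + 383218)/(89447 + √(-27617 - 3312)) = (-12159/52 + 383218)/(89447 + √(-30929)) = 19915177/(52*(89447 + I*√30929))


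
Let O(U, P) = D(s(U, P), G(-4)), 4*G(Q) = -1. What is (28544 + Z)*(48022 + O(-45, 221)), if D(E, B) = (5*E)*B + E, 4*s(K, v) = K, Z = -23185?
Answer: 4117839523/16 ≈ 2.5736e+8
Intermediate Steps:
s(K, v) = K/4
G(Q) = -¼ (G(Q) = (¼)*(-1) = -¼)
D(E, B) = E + 5*B*E (D(E, B) = 5*B*E + E = E + 5*B*E)
O(U, P) = -U/16 (O(U, P) = (U/4)*(1 + 5*(-¼)) = (U/4)*(1 - 5/4) = (U/4)*(-¼) = -U/16)
(28544 + Z)*(48022 + O(-45, 221)) = (28544 - 23185)*(48022 - 1/16*(-45)) = 5359*(48022 + 45/16) = 5359*(768397/16) = 4117839523/16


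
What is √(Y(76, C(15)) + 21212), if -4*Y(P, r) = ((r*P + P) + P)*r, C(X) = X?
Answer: √16367 ≈ 127.93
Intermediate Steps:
Y(P, r) = -r*(2*P + P*r)/4 (Y(P, r) = -((r*P + P) + P)*r/4 = -((P*r + P) + P)*r/4 = -((P + P*r) + P)*r/4 = -(2*P + P*r)*r/4 = -r*(2*P + P*r)/4)
√(Y(76, C(15)) + 21212) = √(-¼*76*15*(2 + 15) + 21212) = √(-¼*76*15*17 + 21212) = √(-4845 + 21212) = √16367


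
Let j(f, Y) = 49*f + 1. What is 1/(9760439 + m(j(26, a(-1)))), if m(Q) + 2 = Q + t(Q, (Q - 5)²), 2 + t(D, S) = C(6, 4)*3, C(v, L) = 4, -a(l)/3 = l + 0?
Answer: 1/9761722 ≈ 1.0244e-7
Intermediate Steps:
a(l) = -3*l (a(l) = -3*(l + 0) = -3*l)
j(f, Y) = 1 + 49*f
t(D, S) = 10 (t(D, S) = -2 + 4*3 = -2 + 12 = 10)
m(Q) = 8 + Q (m(Q) = -2 + (Q + 10) = -2 + (10 + Q) = 8 + Q)
1/(9760439 + m(j(26, a(-1)))) = 1/(9760439 + (8 + (1 + 49*26))) = 1/(9760439 + (8 + (1 + 1274))) = 1/(9760439 + (8 + 1275)) = 1/(9760439 + 1283) = 1/9761722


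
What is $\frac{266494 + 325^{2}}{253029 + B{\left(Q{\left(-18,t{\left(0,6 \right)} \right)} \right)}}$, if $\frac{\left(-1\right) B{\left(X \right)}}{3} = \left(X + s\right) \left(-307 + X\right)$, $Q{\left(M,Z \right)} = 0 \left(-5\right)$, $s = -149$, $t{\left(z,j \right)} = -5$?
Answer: $\frac{372119}{115800} \approx 3.2135$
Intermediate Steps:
$Q{\left(M,Z \right)} = 0$
$B{\left(X \right)} = - 3 \left(-307 + X\right) \left(-149 + X\right)$ ($B{\left(X \right)} = - 3 \left(X - 149\right) \left(-307 + X\right) = - 3 \left(-149 + X\right) \left(-307 + X\right) = - 3 \left(-307 + X\right) \left(-149 + X\right)$)
$\frac{266494 + 325^{2}}{253029 + B{\left(Q{\left(-18,t{\left(0,6 \right)} \right)} \right)}} = \frac{266494 + 325^{2}}{253029 - \left(137229 + 3 \cdot 0^{2}\right)} = \frac{266494 + 105625}{253029 - 137229} = \frac{372119}{253029 + \left(-137229 + 0 + 0\right)} = \frac{372119}{253029 - 137229} = \frac{372119}{115800}$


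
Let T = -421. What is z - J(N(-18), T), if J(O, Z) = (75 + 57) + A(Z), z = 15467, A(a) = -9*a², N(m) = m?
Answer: 1610504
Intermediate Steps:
J(O, Z) = 132 - 9*Z² (J(O, Z) = (75 + 57) - 9*Z² = 132 - 9*Z²)
z - J(N(-18), T) = 15467 - (132 - 9*(-421)²) = 15467 - (132 - 9*177241) = 15467 - (132 - 1595169) = 15467 - 1*(-1595037) = 15467 + 1595037 = 1610504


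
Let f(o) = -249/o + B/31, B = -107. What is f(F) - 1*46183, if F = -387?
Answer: -184697047/3999 ≈ -46186.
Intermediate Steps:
f(o) = -107/31 - 249/o (f(o) = -249/o - 107/31 = -107/31 - 249/o)
f(F) - 1*46183 = (-107/31 - 249/(-387)) - 1*46183 = (-107/31 - 249*(-1/387)) - 46183 = (-107/31 + 83/129) - 46183 = -11230/3999 - 46183 = -184697047/3999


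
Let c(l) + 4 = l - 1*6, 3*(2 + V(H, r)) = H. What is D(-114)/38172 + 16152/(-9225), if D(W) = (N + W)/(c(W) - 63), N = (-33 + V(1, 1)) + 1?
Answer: -38431420901/21949854300 ≈ -1.7509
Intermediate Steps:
V(H, r) = -2 + H/3
c(l) = -10 + l (c(l) = -4 + (l - 1*6) = -4 + (l - 6) = -4 + (-6 + l) = -10 + l)
N = -101/3 (N = (-33 + (-2 + (⅓)*1)) + 1 = (-33 + (-2 + ⅓)) + 1 = (-33 - 5/3) + 1 = -104/3 + 1 = -101/3 ≈ -33.667)
D(W) = (-101/3 + W)/(-73 + W) (D(W) = (-101/3 + W)/((-10 + W) - 63) = (-101/3 + W)/(-73 + W))
D(-114)/38172 + 16152/(-9225) = ((-101/3 - 114)/(-73 - 114))/38172 + 16152/(-9225) = (-443/3/(-187))*(1/38172) + 16152*(-1/9225) = -1/187*(-443/3)*(1/38172) - 5384/3075 = (443/561)*(1/38172) - 5384/3075 = 443/21414492 - 5384/3075 = -38431420901/21949854300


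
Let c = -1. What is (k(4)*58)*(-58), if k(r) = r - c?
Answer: -16820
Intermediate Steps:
k(r) = 1 + r (k(r) = r - 1*(-1) = r + 1 = 1 + r)
(k(4)*58)*(-58) = ((1 + 4)*58)*(-58) = (5*58)*(-58) = 290*(-58) = -16820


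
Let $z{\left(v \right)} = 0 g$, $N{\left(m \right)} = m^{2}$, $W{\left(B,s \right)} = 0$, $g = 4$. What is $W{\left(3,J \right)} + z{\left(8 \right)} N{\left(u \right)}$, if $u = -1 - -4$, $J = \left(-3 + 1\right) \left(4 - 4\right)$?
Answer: $0$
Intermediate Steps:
$J = 0$ ($J = - 2 \left(4 - 4\right) = \left(-2\right) 0 = 0$)
$u = 3$ ($u = -1 + 4 = 3$)
$z{\left(v \right)} = 0$ ($z{\left(v \right)} = 0 \cdot 4 = 0$)
$W{\left(3,J \right)} + z{\left(8 \right)} N{\left(u \right)} = 0 + 0 \cdot 3^{2} = 0 + 0 \cdot 9 = 0 + 0 = 0$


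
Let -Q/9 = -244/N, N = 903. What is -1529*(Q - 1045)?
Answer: 479820077/301 ≈ 1.5941e+6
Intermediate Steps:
Q = 732/301 (Q = -(-2196)/903 = -9*(-244/903) = 732/301 ≈ 2.4319)
-1529*(Q - 1045) = -1529*(732/301 - 1045) = -1529*(-313813/301) = 479820077/301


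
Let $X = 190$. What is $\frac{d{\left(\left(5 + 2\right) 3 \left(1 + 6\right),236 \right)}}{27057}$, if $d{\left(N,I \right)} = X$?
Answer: $\frac{190}{27057} \approx 0.0070222$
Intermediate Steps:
$d{\left(N,I \right)} = 190$
$\frac{d{\left(\left(5 + 2\right) 3 \left(1 + 6\right),236 \right)}}{27057} = \frac{190}{27057}$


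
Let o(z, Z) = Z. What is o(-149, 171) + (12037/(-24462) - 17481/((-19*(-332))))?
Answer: 12941413499/77153148 ≈ 167.74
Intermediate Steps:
o(-149, 171) + (12037/(-24462) - 17481/((-19*(-332)))) = 171 + (12037/(-24462) - 17481/((-19*(-332)))) = 171 + (12037*(-1/24462) - 17481/6308) = 171 + (-12037/24462 - 17481*1/6308) = 171 + (-12037/24462 - 17481/6308) = 171 - 251774809/77153148 = 12941413499/77153148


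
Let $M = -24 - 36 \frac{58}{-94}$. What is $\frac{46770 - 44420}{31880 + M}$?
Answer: $\frac{55225}{749138} \approx 0.073718$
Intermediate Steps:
$M = - \frac{84}{47}$ ($M = -24 - 36 \cdot 58 \left(- \frac{1}{94}\right) = -24 - - \frac{1044}{47} = -24 + \frac{1044}{47} = - \frac{84}{47} \approx -1.7872$)
$\frac{46770 - 44420}{31880 + M} = \frac{46770 - 44420}{31880 - \frac{84}{47}} = \frac{2350}{\frac{1498276}{47}} = 2350 \cdot \frac{47}{1498276} = \frac{55225}{749138}$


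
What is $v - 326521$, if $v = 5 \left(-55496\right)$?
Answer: $-604001$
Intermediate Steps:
$v = -277480$
$v - 326521 = -277480 - 326521 = -604001$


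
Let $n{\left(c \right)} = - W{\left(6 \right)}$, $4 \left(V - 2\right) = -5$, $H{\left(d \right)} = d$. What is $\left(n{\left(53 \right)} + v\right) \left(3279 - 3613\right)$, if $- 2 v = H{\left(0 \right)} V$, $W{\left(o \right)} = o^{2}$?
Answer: $12024$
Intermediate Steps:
$V = \frac{3}{4}$ ($V = 2 + \frac{1}{4} \left(-5\right) = 2 - \frac{5}{4} = \frac{3}{4} \approx 0.75$)
$n{\left(c \right)} = -36$ ($n{\left(c \right)} = - 6^{2} = \left(-1\right) 36 = -36$)
$v = 0$ ($v = - \frac{0 \cdot \frac{3}{4}}{2} = \left(- \frac{1}{2}\right) 0 = 0$)
$\left(n{\left(53 \right)} + v\right) \left(3279 - 3613\right) = \left(-36 + 0\right) \left(3279 - 3613\right) = \left(-36\right) \left(-334\right) = 12024$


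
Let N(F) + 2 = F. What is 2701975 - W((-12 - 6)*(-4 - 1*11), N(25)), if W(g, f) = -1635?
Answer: 2703610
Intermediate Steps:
N(F) = -2 + F
2701975 - W((-12 - 6)*(-4 - 1*11), N(25)) = 2701975 - 1*(-1635) = 2701975 + 1635 = 2703610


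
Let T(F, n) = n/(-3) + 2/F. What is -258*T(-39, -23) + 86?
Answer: -24424/13 ≈ -1878.8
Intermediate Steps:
T(F, n) = 2/F - n/3 (T(F, n) = n*(-⅓) + 2/F = -n/3 + 2/F = 2/F - n/3)
-258*T(-39, -23) + 86 = -258*(2/(-39) - ⅓*(-23)) + 86 = -258*(2*(-1/39) + 23/3) + 86 = -258*(-2/39 + 23/3) + 86 = -258*99/13 + 86 = -25542/13 + 86 = -24424/13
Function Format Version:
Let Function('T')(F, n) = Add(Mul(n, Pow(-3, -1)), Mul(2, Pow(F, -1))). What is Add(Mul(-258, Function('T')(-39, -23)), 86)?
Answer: Rational(-24424, 13) ≈ -1878.8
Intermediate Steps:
Function('T')(F, n) = Add(Mul(2, Pow(F, -1)), Mul(Rational(-1, 3), n)) (Function('T')(F, n) = Add(Mul(n, Rational(-1, 3)), Mul(2, Pow(F, -1))) = Add(Mul(Rational(-1, 3), n), Mul(2, Pow(F, -1))) = Add(Mul(2, Pow(F, -1)), Mul(Rational(-1, 3), n)))
Add(Mul(-258, Function('T')(-39, -23)), 86) = Add(Mul(-258, Add(Mul(2, Pow(-39, -1)), Mul(Rational(-1, 3), -23))), 86) = Add(Mul(-258, Add(Mul(2, Rational(-1, 39)), Rational(23, 3))), 86) = Add(Mul(-258, Add(Rational(-2, 39), Rational(23, 3))), 86) = Add(Mul(-258, Rational(99, 13)), 86) = Add(Rational(-25542, 13), 86) = Rational(-24424, 13)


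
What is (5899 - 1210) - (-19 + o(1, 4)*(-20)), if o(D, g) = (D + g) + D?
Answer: 4828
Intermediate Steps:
o(D, g) = g + 2*D
(5899 - 1210) - (-19 + o(1, 4)*(-20)) = (5899 - 1210) - (-19 + (4 + 2*1)*(-20)) = 4689 - (-19 + (4 + 2)*(-20)) = 4689 - (-19 + 6*(-20)) = 4689 - (-19 - 120) = 4689 - 1*(-139) = 4689 + 139 = 4828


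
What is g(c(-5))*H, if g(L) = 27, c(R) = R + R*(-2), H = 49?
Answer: 1323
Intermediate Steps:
c(R) = -R (c(R) = R - 2*R = -R)
g(c(-5))*H = 27*49 = 1323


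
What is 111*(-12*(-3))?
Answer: 3996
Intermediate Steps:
111*(-12*(-3)) = 111*36 = 3996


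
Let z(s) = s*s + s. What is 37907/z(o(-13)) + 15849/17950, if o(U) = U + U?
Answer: 276293/4667 ≈ 59.201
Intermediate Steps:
o(U) = 2*U
z(s) = s + s² (z(s) = s² + s = s + s²)
37907/z(o(-13)) + 15849/17950 = 37907/(((2*(-13))*(1 + 2*(-13)))) + 15849/17950 = 37907/((-26*(1 - 26))) + 15849*(1/17950) = 37907/((-26*(-25))) + 15849/17950 = 37907/650 + 15849/17950 = 276293/4667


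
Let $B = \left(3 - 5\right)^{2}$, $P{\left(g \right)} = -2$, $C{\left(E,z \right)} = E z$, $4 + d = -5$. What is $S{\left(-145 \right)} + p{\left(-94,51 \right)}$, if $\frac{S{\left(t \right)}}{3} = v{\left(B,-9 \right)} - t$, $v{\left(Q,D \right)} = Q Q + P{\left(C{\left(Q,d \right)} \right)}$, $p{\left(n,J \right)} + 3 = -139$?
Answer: $335$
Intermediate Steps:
$d = -9$ ($d = -4 - 5 = -9$)
$p{\left(n,J \right)} = -142$ ($p{\left(n,J \right)} = -3 - 139 = -142$)
$B = 4$ ($B = \left(-2\right)^{2} = 4$)
$v{\left(Q,D \right)} = -2 + Q^{2}$ ($v{\left(Q,D \right)} = Q Q - 2 = Q^{2} - 2 = -2 + Q^{2}$)
$S{\left(t \right)} = 42 - 3 t$ ($S{\left(t \right)} = 3 \left(\left(-2 + 4^{2}\right) - t\right) = 3 \left(\left(-2 + 16\right) - t\right) = 3 \left(14 - t\right) = 42 - 3 t$)
$S{\left(-145 \right)} + p{\left(-94,51 \right)} = \left(42 - -435\right) - 142 = \left(42 + 435\right) - 142 = 477 - 142 = 335$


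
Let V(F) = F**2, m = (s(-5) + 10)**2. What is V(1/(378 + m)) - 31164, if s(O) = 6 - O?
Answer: -20903595803/670761 ≈ -31164.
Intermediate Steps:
m = 441 (m = ((6 - 1*(-5)) + 10)**2 = ((6 + 5) + 10)**2 = (11 + 10)**2 = 21**2 = 441)
V(1/(378 + m)) - 31164 = (1/(378 + 441))**2 - 31164 = (1/819)**2 - 31164 = 1/670761 - 31164 = -20903595803/670761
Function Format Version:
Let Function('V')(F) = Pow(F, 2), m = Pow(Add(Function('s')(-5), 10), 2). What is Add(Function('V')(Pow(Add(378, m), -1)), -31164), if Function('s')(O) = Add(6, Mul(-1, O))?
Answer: Rational(-20903595803, 670761) ≈ -31164.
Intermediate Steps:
m = 441 (m = Pow(Add(Add(6, Mul(-1, -5)), 10), 2) = Pow(Add(Add(6, 5), 10), 2) = Pow(Add(11, 10), 2) = Pow(21, 2) = 441)
Add(Function('V')(Pow(Add(378, m), -1)), -31164) = Add(Pow(Pow(Add(378, 441), -1), 2), -31164) = Add(Pow(Pow(819, -1), 2), -31164) = Add(Pow(Rational(1, 819), 2), -31164) = Add(Rational(1, 670761), -31164) = Rational(-20903595803, 670761)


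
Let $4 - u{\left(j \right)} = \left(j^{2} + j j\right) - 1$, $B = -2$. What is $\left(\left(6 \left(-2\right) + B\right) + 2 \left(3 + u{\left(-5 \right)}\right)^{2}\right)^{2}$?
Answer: $12348196$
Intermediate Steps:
$u{\left(j \right)} = 5 - 2 j^{2}$ ($u{\left(j \right)} = 4 - \left(\left(j^{2} + j j\right) - 1\right) = 4 - \left(\left(j^{2} + j^{2}\right) - 1\right) = 4 - \left(2 j^{2} - 1\right) = 4 - \left(-1 + 2 j^{2}\right) = 5 - 2 j^{2}$)
$\left(\left(6 \left(-2\right) + B\right) + 2 \left(3 + u{\left(-5 \right)}\right)^{2}\right)^{2} = \left(\left(6 \left(-2\right) - 2\right) + 2 \left(3 + \left(5 - 2 \left(-5\right)^{2}\right)\right)^{2}\right)^{2} = \left(\left(-12 - 2\right) + 2 \left(3 + \left(5 - 50\right)\right)^{2}\right)^{2} = \left(-14 + 2 \left(3 + \left(5 - 50\right)\right)^{2}\right)^{2} = \left(-14 + 2 \left(3 - 45\right)^{2}\right)^{2} = \left(-14 + 2 \left(-42\right)^{2}\right)^{2} = \left(-14 + 2 \cdot 1764\right)^{2} = \left(-14 + 3528\right)^{2} = 3514^{2} = 12348196$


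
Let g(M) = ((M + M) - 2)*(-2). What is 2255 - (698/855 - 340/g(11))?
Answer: 3840119/1710 ≈ 2245.7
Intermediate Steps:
g(M) = 4 - 4*M (g(M) = (2*M - 2)*(-2) = (-2 + 2*M)*(-2) = 4 - 4*M)
2255 - (698/855 - 340/g(11)) = 2255 - (698/855 - 340/(4 - 4*11)) = 2255 - (698*(1/855) - 340/(4 - 44)) = 2255 - (698/855 - 340/(-40)) = 2255 - (698/855 - 340*(-1/40)) = 2255 - (698/855 + 17/2) = 2255 - 1*15931/1710 = 2255 - 15931/1710 = 3840119/1710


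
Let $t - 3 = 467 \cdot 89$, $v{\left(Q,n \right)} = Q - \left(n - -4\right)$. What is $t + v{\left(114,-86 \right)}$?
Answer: $41762$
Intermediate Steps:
$v{\left(Q,n \right)} = -4 + Q - n$ ($v{\left(Q,n \right)} = Q - \left(n + 4\right) = Q - \left(4 + n\right) = -4 + Q - n$)
$t = 41566$ ($t = 3 + 467 \cdot 89 = 3 + 41563 = 41566$)
$t + v{\left(114,-86 \right)} = 41566 - -196 = 41566 + \left(-4 + 114 + 86\right) = 41566 + 196 = 41762$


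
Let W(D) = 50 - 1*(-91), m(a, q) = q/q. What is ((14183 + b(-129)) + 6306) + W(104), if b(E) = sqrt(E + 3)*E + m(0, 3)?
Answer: 20631 - 387*I*sqrt(14) ≈ 20631.0 - 1448.0*I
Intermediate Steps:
m(a, q) = 1
W(D) = 141 (W(D) = 50 + 91 = 141)
b(E) = 1 + E*sqrt(3 + E) (b(E) = sqrt(E + 3)*E + 1 = sqrt(3 + E)*E + 1 = E*sqrt(3 + E) + 1 = 1 + E*sqrt(3 + E))
((14183 + b(-129)) + 6306) + W(104) = ((14183 + (1 - 129*sqrt(3 - 129))) + 6306) + 141 = ((14183 + (1 - 387*I*sqrt(14))) + 6306) + 141 = ((14184 - 387*I*sqrt(14)) + 6306) + 141 = (20490 - 387*I*sqrt(14)) + 141 = 20631 - 387*I*sqrt(14)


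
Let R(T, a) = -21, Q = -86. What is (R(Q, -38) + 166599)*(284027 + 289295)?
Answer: 95502832116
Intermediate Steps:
(R(Q, -38) + 166599)*(284027 + 289295) = (-21 + 166599)*(284027 + 289295) = 166578*573322 = 95502832116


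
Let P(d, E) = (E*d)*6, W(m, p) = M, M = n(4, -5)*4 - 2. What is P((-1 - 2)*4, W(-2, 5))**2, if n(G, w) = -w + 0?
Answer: 1679616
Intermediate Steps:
n(G, w) = -w
M = 18 (M = -1*(-5)*4 - 2 = 5*4 - 2 = 20 - 2 = 18)
W(m, p) = 18
P(d, E) = 6*E*d
P((-1 - 2)*4, W(-2, 5))**2 = (6*18*((-1 - 2)*4))**2 = (6*18*(-3*4))**2 = (6*18*(-12))**2 = (-1296)**2 = 1679616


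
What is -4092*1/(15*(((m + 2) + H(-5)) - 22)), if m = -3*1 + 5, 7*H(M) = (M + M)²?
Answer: 4774/65 ≈ 73.446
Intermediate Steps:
H(M) = 4*M²/7 (H(M) = (M + M)²/7 = (2*M)²/7 = (4*M²)/7 = 4*M²/7)
m = 2 (m = -3 + 5 = 2)
-4092*1/(15*(((m + 2) + H(-5)) - 22)) = -4092*1/(15*(((2 + 2) + (4/7)*(-5)²) - 22)) = -4092*1/(15*((4 + (4/7)*25) - 22)) = -4092*1/(15*((4 + 100/7) - 22)) = -4092*1/(15*(128/7 - 22)) = -4092/(15*(-26/7)) = -4092/(-390/7) = -4092*(-7/390) = 4774/65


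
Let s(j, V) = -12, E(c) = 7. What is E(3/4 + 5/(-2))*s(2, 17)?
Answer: -84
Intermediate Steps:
E(3/4 + 5/(-2))*s(2, 17) = 7*(-12) = -84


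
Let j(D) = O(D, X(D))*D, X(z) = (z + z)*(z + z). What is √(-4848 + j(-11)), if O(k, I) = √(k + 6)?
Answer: √(-4848 - 11*I*√5) ≈ 0.1766 - 69.628*I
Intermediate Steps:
X(z) = 4*z² (X(z) = (2*z)*(2*z) = 4*z²)
O(k, I) = √(6 + k)
j(D) = D*√(6 + D) (j(D) = √(6 + D)*D = D*√(6 + D))
√(-4848 + j(-11)) = √(-4848 - 11*√(6 - 11)) = √(-4848 - 11*I*√5)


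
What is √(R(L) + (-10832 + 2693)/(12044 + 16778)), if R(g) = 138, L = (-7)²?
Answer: 3*√12711453126/28822 ≈ 11.735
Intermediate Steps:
L = 49
√(R(L) + (-10832 + 2693)/(12044 + 16778)) = √(138 + (-10832 + 2693)/(12044 + 16778)) = √(138 - 8139/28822) = √(3969297/28822) = 3*√12711453126/28822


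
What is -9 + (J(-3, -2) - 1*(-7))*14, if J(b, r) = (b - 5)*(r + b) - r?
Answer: 677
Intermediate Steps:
J(b, r) = -r + (-5 + b)*(b + r) (J(b, r) = (-5 + b)*(b + r) - r = -r + (-5 + b)*(b + r))
-9 + (J(-3, -2) - 1*(-7))*14 = -9 + (((-3)² - 6*(-2) - 5*(-3) - 3*(-2)) - 1*(-7))*14 = -9 + ((9 + 12 + 15 + 6) + 7)*14 = -9 + (42 + 7)*14 = -9 + 49*14 = -9 + 686 = 677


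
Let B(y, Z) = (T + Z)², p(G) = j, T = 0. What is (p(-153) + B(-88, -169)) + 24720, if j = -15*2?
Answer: 53251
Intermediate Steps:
j = -30
p(G) = -30
B(y, Z) = Z² (B(y, Z) = (0 + Z)² = Z²)
(p(-153) + B(-88, -169)) + 24720 = (-30 + (-169)²) + 24720 = (-30 + 28561) + 24720 = 28531 + 24720 = 53251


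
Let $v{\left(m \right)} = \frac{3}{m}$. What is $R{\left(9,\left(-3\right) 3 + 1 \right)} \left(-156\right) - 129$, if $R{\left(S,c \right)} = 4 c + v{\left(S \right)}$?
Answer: $4811$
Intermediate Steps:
$R{\left(S,c \right)} = \frac{3}{S} + 4 c$ ($R{\left(S,c \right)} = 4 c + \frac{3}{S} = \frac{3}{S} + 4 c$)
$R{\left(9,\left(-3\right) 3 + 1 \right)} \left(-156\right) - 129 = \left(\frac{3}{9} + 4 \left(\left(-3\right) 3 + 1\right)\right) \left(-156\right) - 129 = \left(3 \cdot \frac{1}{9} + 4 \left(-9 + 1\right)\right) \left(-156\right) - 129 = \left(\frac{1}{3} + 4 \left(-8\right)\right) \left(-156\right) - 129 = \left(\frac{1}{3} - 32\right) \left(-156\right) - 129 = \left(- \frac{95}{3}\right) \left(-156\right) - 129 = 4940 - 129 = 4811$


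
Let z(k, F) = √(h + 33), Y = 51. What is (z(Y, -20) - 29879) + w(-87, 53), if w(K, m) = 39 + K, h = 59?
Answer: -29927 + 2*√23 ≈ -29917.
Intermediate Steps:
z(k, F) = 2*√23 (z(k, F) = √(59 + 33) = √92 = 2*√23)
(z(Y, -20) - 29879) + w(-87, 53) = (2*√23 - 29879) + (39 - 87) = (-29879 + 2*√23) - 48 = -29927 + 2*√23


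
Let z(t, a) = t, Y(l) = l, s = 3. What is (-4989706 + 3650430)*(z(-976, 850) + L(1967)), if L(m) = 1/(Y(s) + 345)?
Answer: 113720268893/87 ≈ 1.3071e+9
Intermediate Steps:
L(m) = 1/348 (L(m) = 1/(3 + 345) = 1/348)
(-4989706 + 3650430)*(z(-976, 850) + L(1967)) = (-4989706 + 3650430)*(-976 + 1/348) = -1339276*(-339647/348) = 113720268893/87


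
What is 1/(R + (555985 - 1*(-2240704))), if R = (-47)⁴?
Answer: 1/7676370 ≈ 1.3027e-7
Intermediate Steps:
R = 4879681
1/(R + (555985 - 1*(-2240704))) = 1/(4879681 + (555985 - 1*(-2240704))) = 1/(4879681 + (555985 + 2240704)) = 1/(4879681 + 2796689) = 1/7676370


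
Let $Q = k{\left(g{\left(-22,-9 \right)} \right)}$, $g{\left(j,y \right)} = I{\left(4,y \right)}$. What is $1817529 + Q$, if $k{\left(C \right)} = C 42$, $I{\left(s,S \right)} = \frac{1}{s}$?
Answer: $\frac{3635079}{2} \approx 1.8175 \cdot 10^{6}$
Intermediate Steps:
$g{\left(j,y \right)} = \frac{1}{4}$
$k{\left(C \right)} = 42 C$
$Q = \frac{21}{2}$ ($Q = 42 \cdot \frac{1}{4} = \frac{21}{2} \approx 10.5$)
$1817529 + Q = 1817529 + \frac{21}{2} = \frac{3635079}{2}$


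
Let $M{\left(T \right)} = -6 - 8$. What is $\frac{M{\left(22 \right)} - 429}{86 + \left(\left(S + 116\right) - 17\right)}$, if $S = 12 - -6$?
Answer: $- \frac{443}{203} \approx -2.1823$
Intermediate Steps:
$M{\left(T \right)} = -14$ ($M{\left(T \right)} = -6 - 8 = -14$)
$S = 18$ ($S = 12 + 6 = 18$)
$\frac{M{\left(22 \right)} - 429}{86 + \left(\left(S + 116\right) - 17\right)} = \frac{-14 - 429}{86 + \left(\left(18 + 116\right) - 17\right)} = - \frac{443}{86 + \left(134 - 17\right)} = - \frac{443}{86 + 117} = - \frac{443}{203}$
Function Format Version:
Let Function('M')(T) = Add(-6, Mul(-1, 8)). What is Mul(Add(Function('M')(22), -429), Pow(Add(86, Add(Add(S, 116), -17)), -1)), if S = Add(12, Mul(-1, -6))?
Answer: Rational(-443, 203) ≈ -2.1823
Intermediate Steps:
Function('M')(T) = -14 (Function('M')(T) = Add(-6, -8) = -14)
S = 18 (S = Add(12, 6) = 18)
Mul(Add(Function('M')(22), -429), Pow(Add(86, Add(Add(S, 116), -17)), -1)) = Mul(Add(-14, -429), Pow(Add(86, Add(Add(18, 116), -17)), -1)) = Mul(-443, Pow(Add(86, Add(134, -17)), -1)) = Mul(-443, Pow(Add(86, 117), -1)) = Mul(-443, Pow(203, -1)) = Mul(-443, Rational(1, 203)) = Rational(-443, 203)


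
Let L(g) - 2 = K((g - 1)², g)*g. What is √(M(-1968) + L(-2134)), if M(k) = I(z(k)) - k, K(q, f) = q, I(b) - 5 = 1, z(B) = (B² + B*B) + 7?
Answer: I*√9727250174 ≈ 98627.0*I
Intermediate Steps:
z(B) = 7 + 2*B² (z(B) = (B² + B²) + 7 = 2*B² + 7 = 7 + 2*B²)
I(b) = 6 (I(b) = 5 + 1 = 6)
L(g) = 2 + g*(-1 + g)² (L(g) = 2 + (g - 1)²*g = 2 + (-1 + g)²*g = 2 + g*(-1 + g)²)
M(k) = 6 - k
√(M(-1968) + L(-2134)) = √((6 - 1*(-1968)) + (2 - 2134*(-1 - 2134)²)) = √((6 + 1968) + (2 - 2134*(-2135)²)) = √(1974 + (2 - 2134*4558225)) = √(1974 + (2 - 9727252150)) = √(1974 - 9727252148) = √(-9727250174) = I*√9727250174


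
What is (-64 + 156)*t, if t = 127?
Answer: 11684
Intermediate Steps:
(-64 + 156)*t = (-64 + 156)*127 = 92*127 = 11684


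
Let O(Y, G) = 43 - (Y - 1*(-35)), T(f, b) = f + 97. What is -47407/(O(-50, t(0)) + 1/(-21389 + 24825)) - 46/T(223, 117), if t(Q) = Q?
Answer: -26067055967/31886240 ≈ -817.50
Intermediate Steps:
T(f, b) = 97 + f
O(Y, G) = 8 - Y (O(Y, G) = 43 - (Y + 35) = 43 - (35 + Y) = 43 + (-35 - Y) = 8 - Y)
-47407/(O(-50, t(0)) + 1/(-21389 + 24825)) - 46/T(223, 117) = -47407/((8 - 1*(-50)) + 1/(-21389 + 24825)) - 46/(97 + 223) = -47407/((8 + 50) + 1/3436) - 46/320 = -47407/(58 + 1/3436) - 46*1/320 = -47407/199289/3436 - 23/160 = -47407*3436/199289 - 23/160 = -162890452/199289 - 23/160 = -26067055967/31886240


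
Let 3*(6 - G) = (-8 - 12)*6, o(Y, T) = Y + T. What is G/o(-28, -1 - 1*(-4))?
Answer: -46/25 ≈ -1.8400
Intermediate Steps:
o(Y, T) = T + Y
G = 46 (G = 6 - (-8 - 12)*6/3 = 6 - (-20)*6/3 = 6 - ⅓*(-120) = 6 + 40 = 46)
G/o(-28, -1 - 1*(-4)) = 46/((-1 - 1*(-4)) - 28) = 46/((-1 + 4) - 28) = 46/(3 - 28) = 46/(-25) = 46*(-1/25) = -46/25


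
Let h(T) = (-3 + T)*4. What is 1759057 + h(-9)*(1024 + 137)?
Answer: 1703329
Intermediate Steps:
h(T) = -12 + 4*T
1759057 + h(-9)*(1024 + 137) = 1759057 + (-12 + 4*(-9))*(1024 + 137) = 1759057 + (-12 - 36)*1161 = 1759057 - 48*1161 = 1759057 - 55728 = 1703329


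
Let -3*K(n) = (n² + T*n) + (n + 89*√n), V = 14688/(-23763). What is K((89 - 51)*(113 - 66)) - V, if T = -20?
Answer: -8332522738/7921 - 89*√1786/3 ≈ -1.0532e+6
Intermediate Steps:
V = -4896/7921 (V = 14688*(-1/23763) = -4896/7921 ≈ -0.61810)
K(n) = -89*√n/3 - n²/3 + 19*n/3 (K(n) = -((n² - 20*n) + (n + 89*√n))/3 = -(n² - 19*n + 89*√n)/3 = -89*√n/3 - n²/3 + 19*n/3)
K((89 - 51)*(113 - 66)) - V = (-89*√(89 - 51)*√(113 - 66)/3 - (89 - 51)²*(113 - 66)²/3 + 19*((89 - 51)*(113 - 66))/3) - 1*(-4896/7921) = (-89*√1786/3 - (38*47)²/3 + 19*(38*47)/3) + 4896/7921 = (-89*√1786/3 - ⅓*1786² + (19/3)*1786) + 4896/7921 = (-89*√1786/3 - ⅓*3189796 + 33934/3) + 4896/7921 = (-89*√1786/3 - 3189796/3 + 33934/3) + 4896/7921 = (-1051954 - 89*√1786/3) + 4896/7921 = -8332522738/7921 - 89*√1786/3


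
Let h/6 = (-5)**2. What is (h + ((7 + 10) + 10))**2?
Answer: 31329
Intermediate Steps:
h = 150 (h = 6*(-5)**2 = 6*25 = 150)
(h + ((7 + 10) + 10))**2 = (150 + ((7 + 10) + 10))**2 = (150 + (17 + 10))**2 = (150 + 27)**2 = 177**2 = 31329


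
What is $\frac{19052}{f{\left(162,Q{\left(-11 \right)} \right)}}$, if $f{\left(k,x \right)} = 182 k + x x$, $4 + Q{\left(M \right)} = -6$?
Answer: $\frac{4763}{7396} \approx 0.644$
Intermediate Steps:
$Q{\left(M \right)} = -10$ ($Q{\left(M \right)} = -4 - 6 = -10$)
$f{\left(k,x \right)} = x^{2} + 182 k$ ($f{\left(k,x \right)} = 182 k + x^{2} = x^{2} + 182 k$)
$\frac{19052}{f{\left(162,Q{\left(-11 \right)} \right)}} = \frac{19052}{\left(-10\right)^{2} + 182 \cdot 162} = \frac{19052}{100 + 29484} = \frac{19052}{29584} = 19052 \cdot \frac{1}{29584} = \frac{4763}{7396}$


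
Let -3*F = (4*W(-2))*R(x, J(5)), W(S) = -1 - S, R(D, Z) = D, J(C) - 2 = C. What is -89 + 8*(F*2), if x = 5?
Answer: -587/3 ≈ -195.67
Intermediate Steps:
J(C) = 2 + C
F = -20/3 (F = -4*(-1 - 1*(-2))*5/3 = -4*(-1 + 2)*5/3 = -4*1*5/3 = -4*5/3 = -1/3*20 = -20/3 ≈ -6.6667)
-89 + 8*(F*2) = -89 + 8*(-20/3*2) = -89 + 8*(-40/3) = -89 - 320/3 = -587/3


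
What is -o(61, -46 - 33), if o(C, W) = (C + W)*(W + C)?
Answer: -324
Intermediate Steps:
o(C, W) = (C + W)² (o(C, W) = (C + W)*(C + W) = (C + W)²)
-o(61, -46 - 33) = -(61 + (-46 - 33))² = -(61 - 79)² = -1*(-18)² = -1*324 = -324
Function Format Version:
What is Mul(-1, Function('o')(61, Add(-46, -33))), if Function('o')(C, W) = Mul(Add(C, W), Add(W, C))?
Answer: -324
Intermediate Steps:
Function('o')(C, W) = Pow(Add(C, W), 2) (Function('o')(C, W) = Mul(Add(C, W), Add(C, W)) = Pow(Add(C, W), 2))
Mul(-1, Function('o')(61, Add(-46, -33))) = Mul(-1, Pow(Add(61, Add(-46, -33)), 2)) = Mul(-1, Pow(Add(61, -79), 2)) = Mul(-1, Pow(-18, 2)) = Mul(-1, 324) = -324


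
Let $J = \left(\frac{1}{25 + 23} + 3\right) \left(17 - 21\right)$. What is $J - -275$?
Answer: $\frac{3155}{12} \approx 262.92$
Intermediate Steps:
$J = - \frac{145}{12}$ ($J = \left(\frac{1}{48} + 3\right) \left(-4\right) = \frac{145}{48} \left(-4\right) = - \frac{145}{12} \approx -12.083$)
$J - -275 = - \frac{145}{12} - -275 = - \frac{145}{12} + 275 = \frac{3155}{12}$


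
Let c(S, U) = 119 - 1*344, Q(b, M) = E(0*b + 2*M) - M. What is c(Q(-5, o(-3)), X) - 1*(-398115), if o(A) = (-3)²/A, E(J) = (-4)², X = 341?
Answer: 397890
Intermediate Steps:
E(J) = 16
o(A) = 9/A
Q(b, M) = 16 - M
c(S, U) = -225 (c(S, U) = 119 - 344 = -225)
c(Q(-5, o(-3)), X) - 1*(-398115) = -225 - 1*(-398115) = -225 + 398115 = 397890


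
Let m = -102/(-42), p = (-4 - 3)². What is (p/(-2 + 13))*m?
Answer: 119/11 ≈ 10.818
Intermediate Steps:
p = 49 (p = (-7)² = 49)
m = 17/7 (m = -102*(-1/42) = 17/7 ≈ 2.4286)
(p/(-2 + 13))*m = (49/(-2 + 13))*(17/7) = (49/11)*(17/7) = 119/11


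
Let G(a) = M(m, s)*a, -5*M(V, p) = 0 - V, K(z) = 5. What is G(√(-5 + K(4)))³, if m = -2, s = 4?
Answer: 0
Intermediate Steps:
M(V, p) = V/5 (M(V, p) = -(0 - V)/5 = -(-1)*V/5 = V/5)
G(a) = -2*a/5 (G(a) = ((⅕)*(-2))*a = -2*a/5)
G(√(-5 + K(4)))³ = (-2*√(-5 + 5)/5)³ = (-2*√0/5)³ = (-⅖*0)³ = 0³ = 0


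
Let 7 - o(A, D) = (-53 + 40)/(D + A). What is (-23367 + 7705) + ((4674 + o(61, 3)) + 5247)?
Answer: -366963/64 ≈ -5733.8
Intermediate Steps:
o(A, D) = 7 + 13/(A + D) (o(A, D) = 7 - (-53 + 40)/(D + A) = 7 - (-13)/(A + D) = 7 + 13/(A + D))
(-23367 + 7705) + ((4674 + o(61, 3)) + 5247) = (-23367 + 7705) + ((4674 + (13 + 7*61 + 7*3)/(61 + 3)) + 5247) = -15662 + ((4674 + (13 + 427 + 21)/64) + 5247) = -15662 + ((4674 + (1/64)*461) + 5247) = -15662 + ((4674 + 461/64) + 5247) = -15662 + (299597/64 + 5247) = -15662 + 635405/64 = -366963/64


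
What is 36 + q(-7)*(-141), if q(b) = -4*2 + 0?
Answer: 1164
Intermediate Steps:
q(b) = -8 (q(b) = -8 + 0 = -8)
36 + q(-7)*(-141) = 36 - 8*(-141) = 36 + 1128 = 1164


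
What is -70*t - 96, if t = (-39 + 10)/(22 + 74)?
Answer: -3593/48 ≈ -74.854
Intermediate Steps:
t = -29/96 ≈ -0.30208
-70*t - 96 = -70*(-29/96) - 96 = 1015/48 - 96 = -3593/48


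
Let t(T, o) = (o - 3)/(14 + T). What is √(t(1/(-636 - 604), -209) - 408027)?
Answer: I*√122957330823707/17359 ≈ 638.78*I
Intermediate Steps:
t(T, o) = (-3 + o)/(14 + T)
√(t(1/(-636 - 604), -209) - 408027) = √((-3 - 209)/(14 + 1/(-636 - 604)) - 408027) = √(-212/(14 + 1/(-1240)) - 408027) = √(-212/(14 - 1/1240) - 408027) = √(-212/(17359/1240) - 408027) = √((1240/17359)*(-212) - 408027) = √(-262880/17359 - 408027) = √(-7083203573/17359) = I*√122957330823707/17359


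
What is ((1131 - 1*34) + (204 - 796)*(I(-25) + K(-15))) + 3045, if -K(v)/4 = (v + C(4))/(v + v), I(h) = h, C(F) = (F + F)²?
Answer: 226114/15 ≈ 15074.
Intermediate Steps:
C(F) = 4*F² (C(F) = (2*F)² = 4*F²)
K(v) = -2*(64 + v)/v (K(v) = -4*(v + 4*4²)/(v + v) = -4*(v + 4*16)/(2*v) = -4*(v + 64)*1/(2*v) = -4*(64 + v)*1/(2*v) = -2*(64 + v)/v)
((1131 - 1*34) + (204 - 796)*(I(-25) + K(-15))) + 3045 = ((1131 - 1*34) + (204 - 796)*(-25 + (-2 - 128/(-15)))) + 3045 = ((1131 - 34) - 592*(-25 + (-2 - 128*(-1/15)))) + 3045 = (1097 - 592*(-25 + (-2 + 128/15))) + 3045 = (1097 - 592*(-25 + 98/15)) + 3045 = (1097 - 592*(-277/15)) + 3045 = (1097 + 163984/15) + 3045 = 180439/15 + 3045 = 226114/15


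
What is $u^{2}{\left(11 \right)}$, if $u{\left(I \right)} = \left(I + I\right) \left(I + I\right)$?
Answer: $234256$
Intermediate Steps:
$u{\left(I \right)} = 4 I^{2}$ ($u{\left(I \right)} = 2 I 2 I = 4 I^{2}$)
$u^{2}{\left(11 \right)} = \left(4 \cdot 11^{2}\right)^{2} = \left(4 \cdot 121\right)^{2} = 484^{2} = 234256$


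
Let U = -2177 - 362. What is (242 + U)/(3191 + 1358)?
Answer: -2297/4549 ≈ -0.50495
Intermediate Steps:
U = -2539
(242 + U)/(3191 + 1358) = (242 - 2539)/(3191 + 1358) = -2297/4549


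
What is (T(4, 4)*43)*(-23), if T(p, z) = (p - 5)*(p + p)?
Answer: 7912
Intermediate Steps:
T(p, z) = 2*p*(-5 + p) (T(p, z) = (-5 + p)*(2*p) = 2*p*(-5 + p))
(T(4, 4)*43)*(-23) = ((2*4*(-5 + 4))*43)*(-23) = ((2*4*(-1))*43)*(-23) = -8*43*(-23) = -344*(-23) = 7912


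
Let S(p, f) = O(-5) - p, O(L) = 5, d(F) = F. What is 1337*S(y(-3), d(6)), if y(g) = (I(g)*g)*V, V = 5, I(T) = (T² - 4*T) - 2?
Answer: 387730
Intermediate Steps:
I(T) = -2 + T² - 4*T
y(g) = 5*g*(-2 + g² - 4*g) (y(g) = ((-2 + g² - 4*g)*g)*5 = (g*(-2 + g² - 4*g))*5 = 5*g*(-2 + g² - 4*g))
S(p, f) = 5 - p
1337*S(y(-3), d(6)) = 1337*(5 - 5*(-3)*(-2 + (-3)² - 4*(-3))) = 1337*(5 - 5*(-3)*(-2 + 9 + 12)) = 1337*(5 - 5*(-3)*19) = 1337*(5 - 1*(-285)) = 1337*(5 + 285) = 1337*290 = 387730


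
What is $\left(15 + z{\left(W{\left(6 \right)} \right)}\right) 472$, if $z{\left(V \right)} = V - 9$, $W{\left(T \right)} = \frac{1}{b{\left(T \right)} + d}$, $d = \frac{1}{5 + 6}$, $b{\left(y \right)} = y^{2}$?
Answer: $\frac{1129496}{397} \approx 2845.1$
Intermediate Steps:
$d = \frac{1}{11} \approx 0.090909$
$W{\left(T \right)} = \frac{1}{\frac{1}{11} + T^{2}}$ ($W{\left(T \right)} = \frac{1}{T^{2} + \frac{1}{11}} = \frac{1}{\frac{1}{11} + T^{2}}$)
$z{\left(V \right)} = -9 + V$
$\left(15 + z{\left(W{\left(6 \right)} \right)}\right) 472 = \left(15 - \left(9 - \frac{11}{1 + 11 \cdot 6^{2}}\right)\right) 472 = \left(15 - \left(9 - \frac{11}{1 + 11 \cdot 36}\right)\right) 472 = \left(15 - \left(9 - \frac{11}{1 + 396}\right)\right) 472 = \left(15 - \left(9 - \frac{11}{397}\right)\right) 472 = \left(15 + \left(-9 + 11 \cdot \frac{1}{397}\right)\right) 472 = \left(15 + \left(-9 + \frac{11}{397}\right)\right) 472 = \left(15 - \frac{3562}{397}\right) 472 = \frac{2393}{397} \cdot 472 = \frac{1129496}{397}$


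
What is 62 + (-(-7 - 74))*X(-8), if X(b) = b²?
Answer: 5246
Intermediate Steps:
62 + (-(-7 - 74))*X(-8) = 62 - (-7 - 74)*(-8)² = 62 - 1*(-81)*64 = 62 + 81*64 = 62 + 5184 = 5246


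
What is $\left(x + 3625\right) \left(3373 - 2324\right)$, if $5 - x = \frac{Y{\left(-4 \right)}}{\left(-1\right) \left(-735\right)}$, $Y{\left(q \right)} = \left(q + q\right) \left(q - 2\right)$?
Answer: $\frac{932911366}{245} \approx 3.8078 \cdot 10^{6}$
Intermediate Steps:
$Y{\left(q \right)} = 2 q \left(-2 + q\right)$
$x = \frac{1209}{245}$ ($x = 5 - \frac{2 \left(-4\right) \left(-2 - 4\right)}{\left(-1\right) \left(-735\right)} = 5 - \frac{2 \left(-4\right) \left(-6\right)}{735} = 5 - \frac{1}{735} \cdot 48 = 5 - \frac{16}{245} = \frac{1209}{245} \approx 4.9347$)
$\left(x + 3625\right) \left(3373 - 2324\right) = \left(\frac{1209}{245} + 3625\right) \left(3373 - 2324\right) = \frac{889334}{245} \cdot 1049 = \frac{932911366}{245}$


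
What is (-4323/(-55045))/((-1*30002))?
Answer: -4323/1651460090 ≈ -2.6177e-6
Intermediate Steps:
(-4323/(-55045))/((-1*30002)) = -4323*(-1/55045)/(-30002) = (4323/55045)*(-1/30002) = -4323/1651460090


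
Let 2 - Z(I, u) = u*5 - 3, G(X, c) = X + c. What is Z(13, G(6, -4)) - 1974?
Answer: -1979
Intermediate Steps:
Z(I, u) = 5 - 5*u (Z(I, u) = 2 - (u*5 - 3) = 2 - (5*u - 3) = 2 - (-3 + 5*u) = 2 + (3 - 5*u) = 5 - 5*u)
Z(13, G(6, -4)) - 1974 = (5 - 5*(6 - 4)) - 1974 = (5 - 5*2) - 1974 = (5 - 10) - 1974 = -5 - 1974 = -1979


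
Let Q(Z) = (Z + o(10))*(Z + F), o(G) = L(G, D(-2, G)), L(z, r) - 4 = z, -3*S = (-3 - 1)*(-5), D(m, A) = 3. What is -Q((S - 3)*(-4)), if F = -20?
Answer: -8848/9 ≈ -983.11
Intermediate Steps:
S = -20/3 (S = -(-3 - 1)*(-5)/3 = -(-4)*(-5)/3 = -⅓*20 = -20/3 ≈ -6.6667)
L(z, r) = 4 + z
o(G) = 4 + G
Q(Z) = (-20 + Z)*(14 + Z) (Q(Z) = (Z + (4 + 10))*(Z - 20) = (Z + 14)*(-20 + Z) = (14 + Z)*(-20 + Z) = (-20 + Z)*(14 + Z))
-Q((S - 3)*(-4)) = -(-280 + ((-20/3 - 3)*(-4))² - 6*(-20/3 - 3)*(-4)) = -(-280 + (-29/3*(-4))² - (-58)*(-4)) = -(-280 + (116/3)² - 6*116/3) = -(-280 + 13456/9 - 232) = -1*8848/9 = -8848/9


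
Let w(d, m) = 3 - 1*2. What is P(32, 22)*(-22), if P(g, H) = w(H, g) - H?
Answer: 462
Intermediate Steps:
w(d, m) = 1 (w(d, m) = 3 - 2 = 1)
P(g, H) = 1 - H
P(32, 22)*(-22) = (1 - 1*22)*(-22) = (1 - 22)*(-22) = -21*(-22) = 462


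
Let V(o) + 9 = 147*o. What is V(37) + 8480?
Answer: 13910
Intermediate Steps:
V(o) = -9 + 147*o
V(37) + 8480 = (-9 + 147*37) + 8480 = (-9 + 5439) + 8480 = 5430 + 8480 = 13910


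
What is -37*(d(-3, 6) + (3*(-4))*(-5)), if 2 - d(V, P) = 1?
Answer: -2257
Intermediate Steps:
d(V, P) = 1 (d(V, P) = 2 - 1*1 = 2 - 1 = 1)
-37*(d(-3, 6) + (3*(-4))*(-5)) = -37*(1 + (3*(-4))*(-5)) = -37*(1 - 12*(-5)) = -37*(1 + 60) = -37*61 = -2257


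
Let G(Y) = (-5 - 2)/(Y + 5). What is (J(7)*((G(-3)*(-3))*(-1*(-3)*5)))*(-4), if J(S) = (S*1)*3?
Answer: -13230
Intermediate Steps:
G(Y) = -7/(5 + Y)
J(S) = 3*S (J(S) = S*3 = 3*S)
(J(7)*((G(-3)*(-3))*(-1*(-3)*5)))*(-4) = ((3*7)*((-7/(5 - 3)*(-3))*(-1*(-3)*5)))*(-4) = (21*((-7/2*(-3))*(3*5)))*(-4) = (21*((-7*1/2*(-3))*15))*(-4) = (21*(-7/2*(-3)*15))*(-4) = (21*((21/2)*15))*(-4) = (21*(315/2))*(-4) = (6615/2)*(-4) = -13230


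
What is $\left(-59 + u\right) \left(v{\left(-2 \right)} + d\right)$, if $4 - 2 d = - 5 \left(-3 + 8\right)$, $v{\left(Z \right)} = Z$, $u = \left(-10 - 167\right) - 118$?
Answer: $-4425$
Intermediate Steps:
$u = -295$ ($u = -177 - 118 = -295$)
$d = \frac{29}{2}$ ($d = 2 - \frac{\left(-5\right) \left(-3 + 8\right)}{2} = 2 - \frac{\left(-5\right) 5}{2} = 2 - - \frac{25}{2} = 2 + \frac{25}{2} = \frac{29}{2} \approx 14.5$)
$\left(-59 + u\right) \left(v{\left(-2 \right)} + d\right) = \left(-59 - 295\right) \left(-2 + \frac{29}{2}\right) = \left(-354\right) \frac{25}{2} = -4425$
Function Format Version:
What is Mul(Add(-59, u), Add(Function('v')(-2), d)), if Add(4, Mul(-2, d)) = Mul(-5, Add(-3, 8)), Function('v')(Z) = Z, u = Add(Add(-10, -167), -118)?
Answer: -4425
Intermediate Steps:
u = -295 (u = Add(-177, -118) = -295)
d = Rational(29, 2) (d = Add(2, Mul(Rational(-1, 2), Mul(-5, Add(-3, 8)))) = Add(2, Mul(Rational(-1, 2), Mul(-5, 5))) = Add(2, Mul(Rational(-1, 2), -25)) = Add(2, Rational(25, 2)) = Rational(29, 2) ≈ 14.500)
Mul(Add(-59, u), Add(Function('v')(-2), d)) = Mul(Add(-59, -295), Add(-2, Rational(29, 2))) = Mul(-354, Rational(25, 2)) = -4425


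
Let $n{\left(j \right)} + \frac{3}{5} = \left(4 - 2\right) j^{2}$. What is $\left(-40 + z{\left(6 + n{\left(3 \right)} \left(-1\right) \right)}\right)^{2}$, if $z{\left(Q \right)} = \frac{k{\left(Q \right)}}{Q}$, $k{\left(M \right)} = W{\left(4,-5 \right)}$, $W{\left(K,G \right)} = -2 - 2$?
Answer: $\frac{5107600}{3249} \approx 1572.1$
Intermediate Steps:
$n{\left(j \right)} = - \frac{3}{5} + 2 j^{2}$ ($n{\left(j \right)} = - \frac{3}{5} + \left(4 - 2\right) j^{2} = - \frac{3}{5} + 2 j^{2}$)
$W{\left(K,G \right)} = -4$ ($W{\left(K,G \right)} = -2 - 2 = -4$)
$k{\left(M \right)} = -4$
$z{\left(Q \right)} = - \frac{4}{Q}$
$\left(-40 + z{\left(6 + n{\left(3 \right)} \left(-1\right) \right)}\right)^{2} = \left(-40 - \frac{4}{6 + \left(- \frac{3}{5} + 2 \cdot 3^{2}\right) \left(-1\right)}\right)^{2} = \left(-40 - \frac{4}{6 + \left(- \frac{3}{5} + 2 \cdot 9\right) \left(-1\right)}\right)^{2} = \left(-40 - \frac{4}{6 + \left(- \frac{3}{5} + 18\right) \left(-1\right)}\right)^{2} = \left(-40 - \frac{4}{6 + \frac{87}{5} \left(-1\right)}\right)^{2} = \left(-40 - \frac{4}{6 - \frac{87}{5}}\right)^{2} = \left(-40 - \frac{4}{- \frac{57}{5}}\right)^{2} = \left(-40 - - \frac{20}{57}\right)^{2} = \left(-40 + \frac{20}{57}\right)^{2} = \left(- \frac{2260}{57}\right)^{2} = \frac{5107600}{3249}$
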